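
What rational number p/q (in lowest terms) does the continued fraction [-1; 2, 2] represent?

a_0 = -1: -1/1
a_1 = 2: -1/2
a_2 = 2: -3/5

-3/5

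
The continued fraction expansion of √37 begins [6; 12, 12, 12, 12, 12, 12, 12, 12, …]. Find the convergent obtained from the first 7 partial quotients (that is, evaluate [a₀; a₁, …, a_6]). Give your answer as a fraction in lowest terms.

a_0 = 6: 6/1
a_1 = 12: 73/12
a_2 = 12: 882/145
a_3 = 12: 10657/1752
a_4 = 12: 128766/21169
a_5 = 12: 1555849/255780
a_6 = 12: 18798954/3090529

18798954/3090529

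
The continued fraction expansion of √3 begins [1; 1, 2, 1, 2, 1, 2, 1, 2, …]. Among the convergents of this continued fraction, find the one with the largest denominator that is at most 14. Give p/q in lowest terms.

a_0 = 1: 1/1  (≤ bound)
a_1 = 1: 2/1  (≤ bound)
a_2 = 2: 5/3  (≤ bound)
a_3 = 1: 7/4  (≤ bound)
a_4 = 2: 19/11  (≤ bound)
a_5 = 1: 26/15  (> 14, stop)

19/11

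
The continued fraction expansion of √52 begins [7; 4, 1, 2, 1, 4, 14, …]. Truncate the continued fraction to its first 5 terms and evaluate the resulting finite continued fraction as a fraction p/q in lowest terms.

Start with 1.
2 + 1/(1/1) = 2 + 1/1 = 3/1
1 + 1/(3/1) = 1 + 1/3 = 4/3
4 + 1/(4/3) = 4 + 3/4 = 19/4
7 + 1/(19/4) = 7 + 4/19 = 137/19

137/19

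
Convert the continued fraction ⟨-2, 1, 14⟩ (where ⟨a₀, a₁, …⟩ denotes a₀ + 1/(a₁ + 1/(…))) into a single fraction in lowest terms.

-16/15

Start with 14.
1 + 1/(14/1) = 1 + 1/14 = 15/14
-2 + 1/(15/14) = -2 + 14/15 = -16/15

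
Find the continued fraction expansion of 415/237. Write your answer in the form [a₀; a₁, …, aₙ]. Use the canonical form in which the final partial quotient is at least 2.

[1; 1, 3, 59]

⌊415/237⌋ = 1, remainder 178
⌊237/178⌋ = 1, remainder 59
⌊178/59⌋ = 3, remainder 1
⌊59/1⌋ = 59, remainder 0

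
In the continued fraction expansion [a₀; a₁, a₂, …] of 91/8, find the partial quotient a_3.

⌊91/8⌋ = 11, remainder 3
⌊8/3⌋ = 2, remainder 2
⌊3/2⌋ = 1, remainder 1
⌊2/1⌋ = 2, remainder 0

2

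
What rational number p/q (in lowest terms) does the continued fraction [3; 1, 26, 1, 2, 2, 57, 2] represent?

Start with 2.
57 + 1/(2/1) = 57 + 1/2 = 115/2
2 + 1/(115/2) = 2 + 2/115 = 232/115
2 + 1/(232/115) = 2 + 115/232 = 579/232
1 + 1/(579/232) = 1 + 232/579 = 811/579
26 + 1/(811/579) = 26 + 579/811 = 21665/811
1 + 1/(21665/811) = 1 + 811/21665 = 22476/21665
3 + 1/(22476/21665) = 3 + 21665/22476 = 89093/22476

89093/22476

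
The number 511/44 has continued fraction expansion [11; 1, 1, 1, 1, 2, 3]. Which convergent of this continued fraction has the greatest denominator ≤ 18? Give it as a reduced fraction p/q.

a_0 = 11: 11/1  (≤ bound)
a_1 = 1: 12/1  (≤ bound)
a_2 = 1: 23/2  (≤ bound)
a_3 = 1: 35/3  (≤ bound)
a_4 = 1: 58/5  (≤ bound)
a_5 = 2: 151/13  (≤ bound)
a_6 = 3: 511/44  (> 18, stop)

151/13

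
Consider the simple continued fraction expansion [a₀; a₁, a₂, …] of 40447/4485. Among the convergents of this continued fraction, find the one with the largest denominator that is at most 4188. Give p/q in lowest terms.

11345/1258

a_0 = 9: 9/1  (≤ bound)
a_1 = 54: 487/54  (≤ bound)
a_2 = 1: 496/55  (≤ bound)
a_3 = 2: 1479/164  (≤ bound)
a_4 = 3: 4933/547  (≤ bound)
a_5 = 1: 6412/711  (≤ bound)
a_6 = 1: 11345/1258  (≤ bound)
a_7 = 3: 40447/4485  (> 4188, stop)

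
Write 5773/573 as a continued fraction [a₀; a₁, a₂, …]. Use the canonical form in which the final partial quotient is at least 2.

⌊5773/573⌋ = 10, remainder 43
⌊573/43⌋ = 13, remainder 14
⌊43/14⌋ = 3, remainder 1
⌊14/1⌋ = 14, remainder 0

[10; 13, 3, 14]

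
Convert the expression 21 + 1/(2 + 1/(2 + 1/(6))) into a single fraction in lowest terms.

685/32

Start with 6.
2 + 1/(6/1) = 2 + 1/6 = 13/6
2 + 1/(13/6) = 2 + 6/13 = 32/13
21 + 1/(32/13) = 21 + 13/32 = 685/32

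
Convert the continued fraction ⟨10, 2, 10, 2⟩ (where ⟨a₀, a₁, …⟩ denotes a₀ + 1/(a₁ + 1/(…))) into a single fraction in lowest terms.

461/44

Collapse the nested fraction from the inside out:
Start with 2.
10 + 1/(2/1) = 10 + 1/2 = 21/2
2 + 1/(21/2) = 2 + 2/21 = 44/21
10 + 1/(44/21) = 10 + 21/44 = 461/44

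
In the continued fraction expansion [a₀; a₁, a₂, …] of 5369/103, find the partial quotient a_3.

⌊5369/103⌋ = 52, remainder 13
⌊103/13⌋ = 7, remainder 12
⌊13/12⌋ = 1, remainder 1
⌊12/1⌋ = 12, remainder 0

12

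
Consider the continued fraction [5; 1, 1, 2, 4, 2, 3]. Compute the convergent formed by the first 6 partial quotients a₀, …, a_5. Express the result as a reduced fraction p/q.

Starting at the tail and folding back:
Start with 2.
4 + 1/(2/1) = 4 + 1/2 = 9/2
2 + 1/(9/2) = 2 + 2/9 = 20/9
1 + 1/(20/9) = 1 + 9/20 = 29/20
1 + 1/(29/20) = 1 + 20/29 = 49/29
5 + 1/(49/29) = 5 + 29/49 = 274/49

274/49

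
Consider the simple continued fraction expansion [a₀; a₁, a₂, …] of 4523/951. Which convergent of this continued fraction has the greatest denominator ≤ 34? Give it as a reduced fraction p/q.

List convergents until the denominator exceeds the bound:
a_0 = 4: 4/1  (≤ bound)
a_1 = 1: 5/1  (≤ bound)
a_2 = 3: 19/4  (≤ bound)
a_3 = 10: 195/41  (> 34, stop)

19/4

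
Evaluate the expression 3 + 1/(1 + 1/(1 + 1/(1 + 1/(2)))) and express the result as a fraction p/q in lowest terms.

29/8

Work from the innermost term outward:
Start with 2.
1 + 1/(2/1) = 1 + 1/2 = 3/2
1 + 1/(3/2) = 1 + 2/3 = 5/3
1 + 1/(5/3) = 1 + 3/5 = 8/5
3 + 1/(8/5) = 3 + 5/8 = 29/8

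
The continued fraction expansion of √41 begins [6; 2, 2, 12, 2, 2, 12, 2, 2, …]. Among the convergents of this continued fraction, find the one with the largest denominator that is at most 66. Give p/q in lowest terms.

a_0 = 6: 6/1  (≤ bound)
a_1 = 2: 13/2  (≤ bound)
a_2 = 2: 32/5  (≤ bound)
a_3 = 12: 397/62  (≤ bound)
a_4 = 2: 826/129  (> 66, stop)

397/62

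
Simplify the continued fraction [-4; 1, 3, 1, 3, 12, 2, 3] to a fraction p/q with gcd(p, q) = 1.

a_0 = -4: -4/1
a_1 = 1: -3/1
a_2 = 3: -13/4
a_3 = 1: -16/5
a_4 = 3: -61/19
a_5 = 12: -748/233
a_6 = 2: -1557/485
a_7 = 3: -5419/1688

-5419/1688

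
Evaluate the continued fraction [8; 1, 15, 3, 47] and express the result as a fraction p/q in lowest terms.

Build up convergents one term at a time:
a_0 = 8: 8/1
a_1 = 1: 9/1
a_2 = 15: 143/16
a_3 = 3: 438/49
a_4 = 47: 20729/2319

20729/2319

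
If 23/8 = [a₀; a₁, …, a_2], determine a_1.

⌊23/8⌋ = 2, remainder 7
⌊8/7⌋ = 1, remainder 1

1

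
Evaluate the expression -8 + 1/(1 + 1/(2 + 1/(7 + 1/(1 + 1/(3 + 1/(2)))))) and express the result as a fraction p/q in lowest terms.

-1603/219

a_0 = -8: -8/1
a_1 = 1: -7/1
a_2 = 2: -22/3
a_3 = 7: -161/22
a_4 = 1: -183/25
a_5 = 3: -710/97
a_6 = 2: -1603/219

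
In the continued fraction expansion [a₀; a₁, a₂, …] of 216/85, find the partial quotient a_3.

Run the Euclidean algorithm, recording each quotient:
⌊216/85⌋ = 2, remainder 46
⌊85/46⌋ = 1, remainder 39
⌊46/39⌋ = 1, remainder 7
⌊39/7⌋ = 5, remainder 4

5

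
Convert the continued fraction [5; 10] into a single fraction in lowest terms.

Build up convergents one term at a time:
a_0 = 5: 5/1
a_1 = 10: 51/10

51/10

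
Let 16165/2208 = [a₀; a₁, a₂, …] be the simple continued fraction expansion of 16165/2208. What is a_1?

⌊16165/2208⌋ = 7, remainder 709
⌊2208/709⌋ = 3, remainder 81

3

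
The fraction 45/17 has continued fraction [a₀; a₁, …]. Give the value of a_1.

1

45 ÷ 17 → quotient 2, remainder 11
17 ÷ 11 → quotient 1, remainder 6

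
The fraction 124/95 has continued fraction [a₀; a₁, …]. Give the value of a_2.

⌊124/95⌋ = 1, remainder 29
⌊95/29⌋ = 3, remainder 8
⌊29/8⌋ = 3, remainder 5

3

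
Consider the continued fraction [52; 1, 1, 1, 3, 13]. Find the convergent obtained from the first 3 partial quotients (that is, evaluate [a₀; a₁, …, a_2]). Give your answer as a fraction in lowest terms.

105/2

Work from the innermost term outward:
Start with 1.
1 + 1/(1/1) = 1 + 1/1 = 2/1
52 + 1/(2/1) = 52 + 1/2 = 105/2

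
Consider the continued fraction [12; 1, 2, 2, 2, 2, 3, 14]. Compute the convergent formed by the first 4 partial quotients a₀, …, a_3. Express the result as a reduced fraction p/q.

89/7

a_0 = 12: 12/1
a_1 = 1: 13/1
a_2 = 2: 38/3
a_3 = 2: 89/7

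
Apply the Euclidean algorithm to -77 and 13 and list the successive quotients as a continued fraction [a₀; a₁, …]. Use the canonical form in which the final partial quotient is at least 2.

⌊-77/13⌋ = -6, remainder 1
⌊13/1⌋ = 13, remainder 0

[-6; 13]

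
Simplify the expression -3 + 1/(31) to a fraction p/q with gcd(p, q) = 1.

Start with 31.
-3 + 1/(31/1) = -3 + 1/31 = -92/31

-92/31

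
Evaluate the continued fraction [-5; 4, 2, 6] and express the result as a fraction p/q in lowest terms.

-277/58

Build up convergents one term at a time:
a_0 = -5: -5/1
a_1 = 4: -19/4
a_2 = 2: -43/9
a_3 = 6: -277/58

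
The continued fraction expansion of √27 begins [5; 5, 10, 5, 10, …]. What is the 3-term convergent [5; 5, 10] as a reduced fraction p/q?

265/51

Compute successive convergents:
a_0 = 5: 5/1
a_1 = 5: 26/5
a_2 = 10: 265/51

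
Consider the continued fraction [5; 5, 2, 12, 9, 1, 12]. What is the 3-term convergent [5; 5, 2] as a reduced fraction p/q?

Starting at the tail and folding back:
Start with 2.
5 + 1/(2/1) = 5 + 1/2 = 11/2
5 + 1/(11/2) = 5 + 2/11 = 57/11

57/11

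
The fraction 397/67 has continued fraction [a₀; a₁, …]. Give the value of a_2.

Apply division with remainder until the remainder is 0:
⌊397/67⌋ = 5, remainder 62
⌊67/62⌋ = 1, remainder 5
⌊62/5⌋ = 12, remainder 2

12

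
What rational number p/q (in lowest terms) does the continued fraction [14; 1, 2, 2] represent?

Start with 2.
2 + 1/(2/1) = 2 + 1/2 = 5/2
1 + 1/(5/2) = 1 + 2/5 = 7/5
14 + 1/(7/5) = 14 + 5/7 = 103/7

103/7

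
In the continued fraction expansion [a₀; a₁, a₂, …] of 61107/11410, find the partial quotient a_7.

2

Repeatedly divide and take the remainder:
⌊61107/11410⌋ = 5, remainder 4057
⌊11410/4057⌋ = 2, remainder 3296
⌊4057/3296⌋ = 1, remainder 761
⌊3296/761⌋ = 4, remainder 252
⌊761/252⌋ = 3, remainder 5
⌊252/5⌋ = 50, remainder 2
⌊5/2⌋ = 2, remainder 1
⌊2/1⌋ = 2, remainder 0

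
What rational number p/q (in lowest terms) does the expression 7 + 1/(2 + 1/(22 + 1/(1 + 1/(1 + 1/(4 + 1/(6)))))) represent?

19337/2582

a_0 = 7: 7/1
a_1 = 2: 15/2
a_2 = 22: 337/45
a_3 = 1: 352/47
a_4 = 1: 689/92
a_5 = 4: 3108/415
a_6 = 6: 19337/2582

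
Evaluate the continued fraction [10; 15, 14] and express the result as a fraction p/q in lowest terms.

2124/211

Compute successive convergents:
a_0 = 10: 10/1
a_1 = 15: 151/15
a_2 = 14: 2124/211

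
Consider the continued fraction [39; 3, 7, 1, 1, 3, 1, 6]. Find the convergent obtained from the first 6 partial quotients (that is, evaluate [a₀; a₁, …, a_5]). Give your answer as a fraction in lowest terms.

Use the convergent recurrence hₖ = aₖ·hₖ₋₁ + hₖ₋₂ (and likewise for the denominators kₖ):
a_0 = 39: 39/1
a_1 = 3: 118/3
a_2 = 7: 865/22
a_3 = 1: 983/25
a_4 = 1: 1848/47
a_5 = 3: 6527/166

6527/166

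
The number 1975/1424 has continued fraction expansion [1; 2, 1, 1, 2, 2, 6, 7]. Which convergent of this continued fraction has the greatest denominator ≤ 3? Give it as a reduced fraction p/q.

a_0 = 1: 1/1  (≤ bound)
a_1 = 2: 3/2  (≤ bound)
a_2 = 1: 4/3  (≤ bound)
a_3 = 1: 7/5  (> 3, stop)

4/3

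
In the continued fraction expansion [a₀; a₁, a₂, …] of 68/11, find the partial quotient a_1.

Run the Euclidean algorithm, recording each quotient:
68 = 6·11 + 2, so a_0 = 6
11 = 5·2 + 1, so a_1 = 5

5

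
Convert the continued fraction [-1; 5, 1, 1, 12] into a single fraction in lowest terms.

-113/138

a_0 = -1: -1/1
a_1 = 5: -4/5
a_2 = 1: -5/6
a_3 = 1: -9/11
a_4 = 12: -113/138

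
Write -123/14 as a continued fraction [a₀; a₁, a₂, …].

[-9; 4, 1, 2]

⌊-123/14⌋ = -9, remainder 3
⌊14/3⌋ = 4, remainder 2
⌊3/2⌋ = 1, remainder 1
⌊2/1⌋ = 2, remainder 0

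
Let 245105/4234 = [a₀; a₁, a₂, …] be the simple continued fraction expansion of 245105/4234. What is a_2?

8

245105 ÷ 4234 → quotient 57, remainder 3767
4234 ÷ 3767 → quotient 1, remainder 467
3767 ÷ 467 → quotient 8, remainder 31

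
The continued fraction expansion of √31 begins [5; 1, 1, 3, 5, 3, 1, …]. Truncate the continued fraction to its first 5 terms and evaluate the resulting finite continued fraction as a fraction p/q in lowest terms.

Build up convergents one term at a time:
a_0 = 5: 5/1
a_1 = 1: 6/1
a_2 = 1: 11/2
a_3 = 3: 39/7
a_4 = 5: 206/37

206/37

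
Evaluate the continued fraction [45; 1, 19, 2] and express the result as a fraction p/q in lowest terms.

1884/41

Start with 2.
19 + 1/(2/1) = 19 + 1/2 = 39/2
1 + 1/(39/2) = 1 + 2/39 = 41/39
45 + 1/(41/39) = 45 + 39/41 = 1884/41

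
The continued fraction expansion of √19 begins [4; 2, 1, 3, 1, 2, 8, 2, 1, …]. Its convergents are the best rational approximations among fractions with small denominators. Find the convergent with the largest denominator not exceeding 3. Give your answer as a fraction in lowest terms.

13/3

a_0 = 4: 4/1  (≤ bound)
a_1 = 2: 9/2  (≤ bound)
a_2 = 1: 13/3  (≤ bound)
a_3 = 3: 48/11  (> 3, stop)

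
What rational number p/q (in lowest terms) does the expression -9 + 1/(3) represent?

a_0 = -9: -9/1
a_1 = 3: -26/3

-26/3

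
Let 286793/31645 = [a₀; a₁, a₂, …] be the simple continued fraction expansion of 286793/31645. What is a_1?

15

Run the Euclidean algorithm, recording each quotient:
286793 = 9·31645 + 1988, so a_0 = 9
31645 = 15·1988 + 1825, so a_1 = 15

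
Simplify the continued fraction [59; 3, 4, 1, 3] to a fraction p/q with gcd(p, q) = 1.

3618/61

Starting at the tail and folding back:
Start with 3.
1 + 1/(3/1) = 1 + 1/3 = 4/3
4 + 1/(4/3) = 4 + 3/4 = 19/4
3 + 1/(19/4) = 3 + 4/19 = 61/19
59 + 1/(61/19) = 59 + 19/61 = 3618/61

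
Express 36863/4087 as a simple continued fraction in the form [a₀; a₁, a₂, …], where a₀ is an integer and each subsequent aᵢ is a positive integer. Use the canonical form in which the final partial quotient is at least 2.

Run the Euclidean algorithm, recording each quotient:
36863 = 9·4087 + 80, so a_0 = 9
4087 = 51·80 + 7, so a_1 = 51
80 = 11·7 + 3, so a_2 = 11
7 = 2·3 + 1, so a_3 = 2
3 = 3·1 + 0, so a_4 = 3

[9; 51, 11, 2, 3]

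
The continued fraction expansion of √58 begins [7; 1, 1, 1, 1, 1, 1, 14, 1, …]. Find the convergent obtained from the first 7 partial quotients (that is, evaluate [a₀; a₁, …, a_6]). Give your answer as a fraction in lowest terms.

a_0 = 7: 7/1
a_1 = 1: 8/1
a_2 = 1: 15/2
a_3 = 1: 23/3
a_4 = 1: 38/5
a_5 = 1: 61/8
a_6 = 1: 99/13

99/13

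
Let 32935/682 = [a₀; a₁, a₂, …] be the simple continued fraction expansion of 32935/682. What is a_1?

⌊32935/682⌋ = 48, remainder 199
⌊682/199⌋ = 3, remainder 85

3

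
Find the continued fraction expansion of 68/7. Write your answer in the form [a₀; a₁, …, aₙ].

[9; 1, 2, 2]

Apply division with remainder until the remainder is 0:
68 = 9·7 + 5, so a_0 = 9
7 = 1·5 + 2, so a_1 = 1
5 = 2·2 + 1, so a_2 = 2
2 = 2·1 + 0, so a_3 = 2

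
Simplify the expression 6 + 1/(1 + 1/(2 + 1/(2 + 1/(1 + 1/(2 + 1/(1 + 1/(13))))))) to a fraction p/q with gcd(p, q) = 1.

Use the convergent recurrence hₖ = aₖ·hₖ₋₁ + hₖ₋₂ (and likewise for the denominators kₖ):
a_0 = 6: 6/1
a_1 = 1: 7/1
a_2 = 2: 20/3
a_3 = 2: 47/7
a_4 = 1: 67/10
a_5 = 2: 181/27
a_6 = 1: 248/37
a_7 = 13: 3405/508

3405/508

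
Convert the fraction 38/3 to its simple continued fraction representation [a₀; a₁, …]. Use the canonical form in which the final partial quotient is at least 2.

[12; 1, 2]

38 = 12·3 + 2, so a_0 = 12
3 = 1·2 + 1, so a_1 = 1
2 = 2·1 + 0, so a_2 = 2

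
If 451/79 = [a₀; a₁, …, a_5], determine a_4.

3

⌊451/79⌋ = 5, remainder 56
⌊79/56⌋ = 1, remainder 23
⌊56/23⌋ = 2, remainder 10
⌊23/10⌋ = 2, remainder 3
⌊10/3⌋ = 3, remainder 1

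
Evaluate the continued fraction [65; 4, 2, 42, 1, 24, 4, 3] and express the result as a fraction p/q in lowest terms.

8357025/128131

Start with 3.
4 + 1/(3/1) = 4 + 1/3 = 13/3
24 + 1/(13/3) = 24 + 3/13 = 315/13
1 + 1/(315/13) = 1 + 13/315 = 328/315
42 + 1/(328/315) = 42 + 315/328 = 14091/328
2 + 1/(14091/328) = 2 + 328/14091 = 28510/14091
4 + 1/(28510/14091) = 4 + 14091/28510 = 128131/28510
65 + 1/(128131/28510) = 65 + 28510/128131 = 8357025/128131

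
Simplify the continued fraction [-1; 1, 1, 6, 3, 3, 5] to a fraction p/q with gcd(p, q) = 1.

Start with 5.
3 + 1/(5/1) = 3 + 1/5 = 16/5
3 + 1/(16/5) = 3 + 5/16 = 53/16
6 + 1/(53/16) = 6 + 16/53 = 334/53
1 + 1/(334/53) = 1 + 53/334 = 387/334
1 + 1/(387/334) = 1 + 334/387 = 721/387
-1 + 1/(721/387) = -1 + 387/721 = -334/721

-334/721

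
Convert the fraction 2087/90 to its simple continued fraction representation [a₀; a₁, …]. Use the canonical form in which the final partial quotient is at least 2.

[23; 5, 3, 2, 2]

Run the Euclidean algorithm, recording each quotient:
2087 = 23·90 + 17, so a_0 = 23
90 = 5·17 + 5, so a_1 = 5
17 = 3·5 + 2, so a_2 = 3
5 = 2·2 + 1, so a_3 = 2
2 = 2·1 + 0, so a_4 = 2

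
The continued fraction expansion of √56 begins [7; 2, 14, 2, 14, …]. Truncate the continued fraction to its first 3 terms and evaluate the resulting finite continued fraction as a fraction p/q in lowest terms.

217/29

Compute successive convergents:
a_0 = 7: 7/1
a_1 = 2: 15/2
a_2 = 14: 217/29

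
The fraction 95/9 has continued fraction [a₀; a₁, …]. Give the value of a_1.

Run the Euclidean algorithm, recording each quotient:
95 = 10·9 + 5, so a_0 = 10
9 = 1·5 + 4, so a_1 = 1

1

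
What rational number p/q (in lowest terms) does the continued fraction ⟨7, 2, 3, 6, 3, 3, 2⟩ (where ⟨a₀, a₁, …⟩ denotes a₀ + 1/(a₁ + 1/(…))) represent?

a_0 = 7: 7/1
a_1 = 2: 15/2
a_2 = 3: 52/7
a_3 = 6: 327/44
a_4 = 3: 1033/139
a_5 = 3: 3426/461
a_6 = 2: 7885/1061

7885/1061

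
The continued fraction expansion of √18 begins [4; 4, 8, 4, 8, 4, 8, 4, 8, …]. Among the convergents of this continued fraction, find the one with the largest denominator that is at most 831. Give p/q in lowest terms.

List convergents until the denominator exceeds the bound:
a_0 = 4: 4/1  (≤ bound)
a_1 = 4: 17/4  (≤ bound)
a_2 = 8: 140/33  (≤ bound)
a_3 = 4: 577/136  (≤ bound)
a_4 = 8: 4756/1121  (> 831, stop)

577/136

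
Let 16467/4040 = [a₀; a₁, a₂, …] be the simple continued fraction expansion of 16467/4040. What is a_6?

Repeatedly divide and take the remainder:
16467 ÷ 4040 → quotient 4, remainder 307
4040 ÷ 307 → quotient 13, remainder 49
307 ÷ 49 → quotient 6, remainder 13
49 ÷ 13 → quotient 3, remainder 10
13 ÷ 10 → quotient 1, remainder 3
10 ÷ 3 → quotient 3, remainder 1
3 ÷ 1 → quotient 3, remainder 0

3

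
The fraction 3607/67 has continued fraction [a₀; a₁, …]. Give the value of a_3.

Run the Euclidean algorithm, recording each quotient:
⌊3607/67⌋ = 53, remainder 56
⌊67/56⌋ = 1, remainder 11
⌊56/11⌋ = 5, remainder 1
⌊11/1⌋ = 11, remainder 0

11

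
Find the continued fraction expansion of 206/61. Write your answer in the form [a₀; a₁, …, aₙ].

⌊206/61⌋ = 3, remainder 23
⌊61/23⌋ = 2, remainder 15
⌊23/15⌋ = 1, remainder 8
⌊15/8⌋ = 1, remainder 7
⌊8/7⌋ = 1, remainder 1
⌊7/1⌋ = 7, remainder 0

[3; 2, 1, 1, 1, 7]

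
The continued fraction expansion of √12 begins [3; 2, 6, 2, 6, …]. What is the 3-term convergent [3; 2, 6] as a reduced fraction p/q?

Start with 6.
2 + 1/(6/1) = 2 + 1/6 = 13/6
3 + 1/(13/6) = 3 + 6/13 = 45/13

45/13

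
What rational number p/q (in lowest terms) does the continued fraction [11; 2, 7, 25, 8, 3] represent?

Compute successive convergents:
a_0 = 11: 11/1
a_1 = 2: 23/2
a_2 = 7: 172/15
a_3 = 25: 4323/377
a_4 = 8: 34756/3031
a_5 = 3: 108591/9470

108591/9470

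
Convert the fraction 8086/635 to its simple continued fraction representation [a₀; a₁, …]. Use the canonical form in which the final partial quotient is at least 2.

Run the Euclidean algorithm, recording each quotient:
8086 ÷ 635 → quotient 12, remainder 466
635 ÷ 466 → quotient 1, remainder 169
466 ÷ 169 → quotient 2, remainder 128
169 ÷ 128 → quotient 1, remainder 41
128 ÷ 41 → quotient 3, remainder 5
41 ÷ 5 → quotient 8, remainder 1
5 ÷ 1 → quotient 5, remainder 0

[12; 1, 2, 1, 3, 8, 5]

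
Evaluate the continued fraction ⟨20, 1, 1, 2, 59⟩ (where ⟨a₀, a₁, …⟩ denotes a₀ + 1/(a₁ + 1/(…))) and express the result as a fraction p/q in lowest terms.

Starting at the tail and folding back:
Start with 59.
2 + 1/(59/1) = 2 + 1/59 = 119/59
1 + 1/(119/59) = 1 + 59/119 = 178/119
1 + 1/(178/119) = 1 + 119/178 = 297/178
20 + 1/(297/178) = 20 + 178/297 = 6118/297

6118/297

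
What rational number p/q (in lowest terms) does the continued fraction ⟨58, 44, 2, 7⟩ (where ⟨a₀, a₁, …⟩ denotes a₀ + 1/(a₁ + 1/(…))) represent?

38701/667

Starting at the tail and folding back:
Start with 7.
2 + 1/(7/1) = 2 + 1/7 = 15/7
44 + 1/(15/7) = 44 + 7/15 = 667/15
58 + 1/(667/15) = 58 + 15/667 = 38701/667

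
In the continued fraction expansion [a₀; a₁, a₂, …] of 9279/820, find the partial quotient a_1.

3

Run the Euclidean algorithm, recording each quotient:
9279 ÷ 820 → quotient 11, remainder 259
820 ÷ 259 → quotient 3, remainder 43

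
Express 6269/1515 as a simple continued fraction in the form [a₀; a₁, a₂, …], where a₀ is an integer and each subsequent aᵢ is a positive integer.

Repeatedly divide and take the remainder:
6269 = 4·1515 + 209, so a_0 = 4
1515 = 7·209 + 52, so a_1 = 7
209 = 4·52 + 1, so a_2 = 4
52 = 52·1 + 0, so a_3 = 52

[4; 7, 4, 52]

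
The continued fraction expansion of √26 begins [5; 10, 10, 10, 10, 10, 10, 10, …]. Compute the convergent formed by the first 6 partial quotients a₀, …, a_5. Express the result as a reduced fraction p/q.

530451/104030

a_0 = 5: 5/1
a_1 = 10: 51/10
a_2 = 10: 515/101
a_3 = 10: 5201/1020
a_4 = 10: 52525/10301
a_5 = 10: 530451/104030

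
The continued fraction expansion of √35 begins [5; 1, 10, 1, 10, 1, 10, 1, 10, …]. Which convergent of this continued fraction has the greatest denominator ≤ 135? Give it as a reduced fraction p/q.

775/131

a_0 = 5: 5/1  (≤ bound)
a_1 = 1: 6/1  (≤ bound)
a_2 = 10: 65/11  (≤ bound)
a_3 = 1: 71/12  (≤ bound)
a_4 = 10: 775/131  (≤ bound)
a_5 = 1: 846/143  (> 135, stop)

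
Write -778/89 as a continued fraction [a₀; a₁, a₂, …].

[-9; 3, 1, 6, 1, 2]

⌊-778/89⌋ = -9, remainder 23
⌊89/23⌋ = 3, remainder 20
⌊23/20⌋ = 1, remainder 3
⌊20/3⌋ = 6, remainder 2
⌊3/2⌋ = 1, remainder 1
⌊2/1⌋ = 2, remainder 0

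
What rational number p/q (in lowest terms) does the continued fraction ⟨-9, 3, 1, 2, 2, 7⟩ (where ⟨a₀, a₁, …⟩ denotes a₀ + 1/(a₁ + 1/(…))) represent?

-1685/193

Start with 7.
2 + 1/(7/1) = 2 + 1/7 = 15/7
2 + 1/(15/7) = 2 + 7/15 = 37/15
1 + 1/(37/15) = 1 + 15/37 = 52/37
3 + 1/(52/37) = 3 + 37/52 = 193/52
-9 + 1/(193/52) = -9 + 52/193 = -1685/193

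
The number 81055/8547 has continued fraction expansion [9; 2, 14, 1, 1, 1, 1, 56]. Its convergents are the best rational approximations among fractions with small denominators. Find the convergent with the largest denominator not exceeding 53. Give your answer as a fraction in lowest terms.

294/31

a_0 = 9: 9/1  (≤ bound)
a_1 = 2: 19/2  (≤ bound)
a_2 = 14: 275/29  (≤ bound)
a_3 = 1: 294/31  (≤ bound)
a_4 = 1: 569/60  (> 53, stop)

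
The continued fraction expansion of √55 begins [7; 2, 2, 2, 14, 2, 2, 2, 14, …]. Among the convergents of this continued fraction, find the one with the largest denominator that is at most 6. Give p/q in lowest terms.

List convergents until the denominator exceeds the bound:
a_0 = 7: 7/1  (≤ bound)
a_1 = 2: 15/2  (≤ bound)
a_2 = 2: 37/5  (≤ bound)
a_3 = 2: 89/12  (> 6, stop)

37/5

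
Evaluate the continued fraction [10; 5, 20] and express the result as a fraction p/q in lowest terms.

Start with 20.
5 + 1/(20/1) = 5 + 1/20 = 101/20
10 + 1/(101/20) = 10 + 20/101 = 1030/101

1030/101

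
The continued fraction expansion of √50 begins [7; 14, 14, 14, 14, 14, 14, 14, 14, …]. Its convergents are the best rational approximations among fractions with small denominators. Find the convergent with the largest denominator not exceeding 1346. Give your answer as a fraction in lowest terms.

List convergents until the denominator exceeds the bound:
a_0 = 7: 7/1  (≤ bound)
a_1 = 14: 99/14  (≤ bound)
a_2 = 14: 1393/197  (≤ bound)
a_3 = 14: 19601/2772  (> 1346, stop)

1393/197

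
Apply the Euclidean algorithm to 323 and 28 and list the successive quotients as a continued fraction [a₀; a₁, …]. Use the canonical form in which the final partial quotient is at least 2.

[11; 1, 1, 6, 2]

Apply division with remainder until the remainder is 0:
⌊323/28⌋ = 11, remainder 15
⌊28/15⌋ = 1, remainder 13
⌊15/13⌋ = 1, remainder 2
⌊13/2⌋ = 6, remainder 1
⌊2/1⌋ = 2, remainder 0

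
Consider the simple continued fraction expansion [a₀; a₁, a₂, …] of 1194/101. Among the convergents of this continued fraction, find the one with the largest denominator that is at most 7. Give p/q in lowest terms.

71/6

a_0 = 11: 11/1  (≤ bound)
a_1 = 1: 12/1  (≤ bound)
a_2 = 4: 59/5  (≤ bound)
a_3 = 1: 71/6  (≤ bound)
a_4 = 1: 130/11  (> 7, stop)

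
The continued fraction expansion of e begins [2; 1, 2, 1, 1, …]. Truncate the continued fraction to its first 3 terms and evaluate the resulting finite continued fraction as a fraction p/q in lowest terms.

a_0 = 2: 2/1
a_1 = 1: 3/1
a_2 = 2: 8/3

8/3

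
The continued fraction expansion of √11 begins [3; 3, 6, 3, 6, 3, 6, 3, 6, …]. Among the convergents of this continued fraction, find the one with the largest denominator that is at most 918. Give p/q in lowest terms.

List convergents until the denominator exceeds the bound:
a_0 = 3: 3/1  (≤ bound)
a_1 = 3: 10/3  (≤ bound)
a_2 = 6: 63/19  (≤ bound)
a_3 = 3: 199/60  (≤ bound)
a_4 = 6: 1257/379  (≤ bound)
a_5 = 3: 3970/1197  (> 918, stop)

1257/379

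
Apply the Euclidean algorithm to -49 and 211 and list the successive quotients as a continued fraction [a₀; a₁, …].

-49 = -1·211 + 162, so a_0 = -1
211 = 1·162 + 49, so a_1 = 1
162 = 3·49 + 15, so a_2 = 3
49 = 3·15 + 4, so a_3 = 3
15 = 3·4 + 3, so a_4 = 3
4 = 1·3 + 1, so a_5 = 1
3 = 3·1 + 0, so a_6 = 3

[-1; 1, 3, 3, 3, 1, 3]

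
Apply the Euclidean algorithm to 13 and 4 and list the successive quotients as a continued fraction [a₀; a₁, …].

Run the Euclidean algorithm, recording each quotient:
⌊13/4⌋ = 3, remainder 1
⌊4/1⌋ = 4, remainder 0

[3; 4]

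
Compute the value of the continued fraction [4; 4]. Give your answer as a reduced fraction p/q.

17/4

Collapse the nested fraction from the inside out:
Start with 4.
4 + 1/(4/1) = 4 + 1/4 = 17/4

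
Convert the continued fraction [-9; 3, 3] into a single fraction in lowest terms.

a_0 = -9: -9/1
a_1 = 3: -26/3
a_2 = 3: -87/10

-87/10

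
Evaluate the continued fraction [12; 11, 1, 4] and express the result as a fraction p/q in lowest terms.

713/59

Use the convergent recurrence hₖ = aₖ·hₖ₋₁ + hₖ₋₂ (and likewise for the denominators kₖ):
a_0 = 12: 12/1
a_1 = 11: 133/11
a_2 = 1: 145/12
a_3 = 4: 713/59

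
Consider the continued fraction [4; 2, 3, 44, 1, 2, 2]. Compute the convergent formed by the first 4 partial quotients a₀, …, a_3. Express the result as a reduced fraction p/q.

Use the convergent recurrence hₖ = aₖ·hₖ₋₁ + hₖ₋₂ (and likewise for the denominators kₖ):
a_0 = 4: 4/1
a_1 = 2: 9/2
a_2 = 3: 31/7
a_3 = 44: 1373/310

1373/310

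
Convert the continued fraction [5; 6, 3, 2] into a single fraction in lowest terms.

Use the convergent recurrence hₖ = aₖ·hₖ₋₁ + hₖ₋₂ (and likewise for the denominators kₖ):
a_0 = 5: 5/1
a_1 = 6: 31/6
a_2 = 3: 98/19
a_3 = 2: 227/44

227/44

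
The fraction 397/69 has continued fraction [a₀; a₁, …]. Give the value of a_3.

17

397 = 5·69 + 52, so a_0 = 5
69 = 1·52 + 17, so a_1 = 1
52 = 3·17 + 1, so a_2 = 3
17 = 17·1 + 0, so a_3 = 17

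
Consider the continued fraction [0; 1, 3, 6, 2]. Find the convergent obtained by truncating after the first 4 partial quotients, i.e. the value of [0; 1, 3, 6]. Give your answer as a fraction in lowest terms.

Start with 6.
3 + 1/(6/1) = 3 + 1/6 = 19/6
1 + 1/(19/6) = 1 + 6/19 = 25/19
0 + 1/(25/19) = 0 + 19/25 = 19/25

19/25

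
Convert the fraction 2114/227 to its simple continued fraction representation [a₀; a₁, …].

[9; 3, 5, 14]

2114 = 9·227 + 71, so a_0 = 9
227 = 3·71 + 14, so a_1 = 3
71 = 5·14 + 1, so a_2 = 5
14 = 14·1 + 0, so a_3 = 14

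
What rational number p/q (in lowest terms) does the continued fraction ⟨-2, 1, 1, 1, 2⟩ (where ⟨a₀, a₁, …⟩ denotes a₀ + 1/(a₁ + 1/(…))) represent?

-11/8

Work from the innermost term outward:
Start with 2.
1 + 1/(2/1) = 1 + 1/2 = 3/2
1 + 1/(3/2) = 1 + 2/3 = 5/3
1 + 1/(5/3) = 1 + 3/5 = 8/5
-2 + 1/(8/5) = -2 + 5/8 = -11/8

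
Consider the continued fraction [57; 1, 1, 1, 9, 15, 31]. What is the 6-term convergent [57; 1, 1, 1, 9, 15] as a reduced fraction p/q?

25253/438

Start with 15.
9 + 1/(15/1) = 9 + 1/15 = 136/15
1 + 1/(136/15) = 1 + 15/136 = 151/136
1 + 1/(151/136) = 1 + 136/151 = 287/151
1 + 1/(287/151) = 1 + 151/287 = 438/287
57 + 1/(438/287) = 57 + 287/438 = 25253/438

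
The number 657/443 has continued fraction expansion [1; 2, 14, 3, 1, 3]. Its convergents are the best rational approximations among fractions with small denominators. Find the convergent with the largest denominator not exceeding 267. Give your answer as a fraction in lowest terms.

a_0 = 1: 1/1  (≤ bound)
a_1 = 2: 3/2  (≤ bound)
a_2 = 14: 43/29  (≤ bound)
a_3 = 3: 132/89  (≤ bound)
a_4 = 1: 175/118  (≤ bound)
a_5 = 3: 657/443  (> 267, stop)

175/118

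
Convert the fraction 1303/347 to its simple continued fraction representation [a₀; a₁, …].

[3; 1, 3, 12, 7]

Apply division with remainder until the remainder is 0:
1303 ÷ 347 → quotient 3, remainder 262
347 ÷ 262 → quotient 1, remainder 85
262 ÷ 85 → quotient 3, remainder 7
85 ÷ 7 → quotient 12, remainder 1
7 ÷ 1 → quotient 7, remainder 0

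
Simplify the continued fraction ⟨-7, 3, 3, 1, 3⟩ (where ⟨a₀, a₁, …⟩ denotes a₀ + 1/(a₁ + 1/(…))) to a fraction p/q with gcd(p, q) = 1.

a_0 = -7: -7/1
a_1 = 3: -20/3
a_2 = 3: -67/10
a_3 = 1: -87/13
a_4 = 3: -328/49

-328/49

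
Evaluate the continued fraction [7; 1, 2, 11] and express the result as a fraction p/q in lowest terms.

261/34

a_0 = 7: 7/1
a_1 = 1: 8/1
a_2 = 2: 23/3
a_3 = 11: 261/34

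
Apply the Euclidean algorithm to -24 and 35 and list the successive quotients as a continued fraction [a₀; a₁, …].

-24 = -1·35 + 11, so a_0 = -1
35 = 3·11 + 2, so a_1 = 3
11 = 5·2 + 1, so a_2 = 5
2 = 2·1 + 0, so a_3 = 2

[-1; 3, 5, 2]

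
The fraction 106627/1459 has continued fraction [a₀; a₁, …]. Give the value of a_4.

6

Apply division with remainder until the remainder is 0:
106627 ÷ 1459 → quotient 73, remainder 120
1459 ÷ 120 → quotient 12, remainder 19
120 ÷ 19 → quotient 6, remainder 6
19 ÷ 6 → quotient 3, remainder 1
6 ÷ 1 → quotient 6, remainder 0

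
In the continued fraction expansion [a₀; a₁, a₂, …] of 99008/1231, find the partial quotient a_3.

Run the Euclidean algorithm, recording each quotient:
99008 = 80·1231 + 528, so a_0 = 80
1231 = 2·528 + 175, so a_1 = 2
528 = 3·175 + 3, so a_2 = 3
175 = 58·3 + 1, so a_3 = 58

58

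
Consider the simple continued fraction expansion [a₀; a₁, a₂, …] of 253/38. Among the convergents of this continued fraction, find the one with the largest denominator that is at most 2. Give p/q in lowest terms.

List convergents until the denominator exceeds the bound:
a_0 = 6: 6/1  (≤ bound)
a_1 = 1: 7/1  (≤ bound)
a_2 = 1: 13/2  (≤ bound)
a_3 = 1: 20/3  (> 2, stop)

13/2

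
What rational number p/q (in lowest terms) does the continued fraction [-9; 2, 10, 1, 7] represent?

-1551/182

a_0 = -9: -9/1
a_1 = 2: -17/2
a_2 = 10: -179/21
a_3 = 1: -196/23
a_4 = 7: -1551/182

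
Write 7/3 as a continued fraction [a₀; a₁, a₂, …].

⌊7/3⌋ = 2, remainder 1
⌊3/1⌋ = 3, remainder 0

[2; 3]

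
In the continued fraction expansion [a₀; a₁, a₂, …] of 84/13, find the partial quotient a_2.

Apply division with remainder until the remainder is 0:
84 ÷ 13 → quotient 6, remainder 6
13 ÷ 6 → quotient 2, remainder 1
6 ÷ 1 → quotient 6, remainder 0

6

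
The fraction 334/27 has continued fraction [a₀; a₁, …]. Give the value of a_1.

2

334 ÷ 27 → quotient 12, remainder 10
27 ÷ 10 → quotient 2, remainder 7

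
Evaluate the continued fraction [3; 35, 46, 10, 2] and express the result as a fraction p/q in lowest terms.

102671/33901

Build up convergents one term at a time:
a_0 = 3: 3/1
a_1 = 35: 106/35
a_2 = 46: 4879/1611
a_3 = 10: 48896/16145
a_4 = 2: 102671/33901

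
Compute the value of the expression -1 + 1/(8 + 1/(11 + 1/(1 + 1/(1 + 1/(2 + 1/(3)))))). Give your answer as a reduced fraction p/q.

Build up convergents one term at a time:
a_0 = -1: -1/1
a_1 = 8: -7/8
a_2 = 11: -78/89
a_3 = 1: -85/97
a_4 = 1: -163/186
a_5 = 2: -411/469
a_6 = 3: -1396/1593

-1396/1593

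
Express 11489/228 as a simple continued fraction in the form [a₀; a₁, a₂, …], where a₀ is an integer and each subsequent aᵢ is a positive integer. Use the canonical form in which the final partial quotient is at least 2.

[50; 2, 1, 1, 3, 1, 1, 5]

⌊11489/228⌋ = 50, remainder 89
⌊228/89⌋ = 2, remainder 50
⌊89/50⌋ = 1, remainder 39
⌊50/39⌋ = 1, remainder 11
⌊39/11⌋ = 3, remainder 6
⌊11/6⌋ = 1, remainder 5
⌊6/5⌋ = 1, remainder 1
⌊5/1⌋ = 5, remainder 0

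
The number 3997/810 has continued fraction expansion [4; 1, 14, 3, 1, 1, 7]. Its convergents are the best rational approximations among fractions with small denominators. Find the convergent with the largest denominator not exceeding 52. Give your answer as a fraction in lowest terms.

a_0 = 4: 4/1  (≤ bound)
a_1 = 1: 5/1  (≤ bound)
a_2 = 14: 74/15  (≤ bound)
a_3 = 3: 227/46  (≤ bound)
a_4 = 1: 301/61  (> 52, stop)

227/46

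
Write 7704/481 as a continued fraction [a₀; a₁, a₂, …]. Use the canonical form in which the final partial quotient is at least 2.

[16; 60, 8]

Repeatedly divide and take the remainder:
7704 = 16·481 + 8, so a_0 = 16
481 = 60·8 + 1, so a_1 = 60
8 = 8·1 + 0, so a_2 = 8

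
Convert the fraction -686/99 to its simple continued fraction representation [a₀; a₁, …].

⌊-686/99⌋ = -7, remainder 7
⌊99/7⌋ = 14, remainder 1
⌊7/1⌋ = 7, remainder 0

[-7; 14, 7]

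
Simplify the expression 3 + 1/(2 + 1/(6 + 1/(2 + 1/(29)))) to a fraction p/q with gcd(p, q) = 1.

2858/825

a_0 = 3: 3/1
a_1 = 2: 7/2
a_2 = 6: 45/13
a_3 = 2: 97/28
a_4 = 29: 2858/825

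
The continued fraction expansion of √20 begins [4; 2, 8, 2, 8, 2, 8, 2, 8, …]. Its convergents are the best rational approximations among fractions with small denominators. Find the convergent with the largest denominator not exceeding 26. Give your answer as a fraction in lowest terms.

a_0 = 4: 4/1  (≤ bound)
a_1 = 2: 9/2  (≤ bound)
a_2 = 8: 76/17  (≤ bound)
a_3 = 2: 161/36  (> 26, stop)

76/17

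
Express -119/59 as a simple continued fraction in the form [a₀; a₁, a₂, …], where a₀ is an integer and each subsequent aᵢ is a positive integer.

⌊-119/59⌋ = -3, remainder 58
⌊59/58⌋ = 1, remainder 1
⌊58/1⌋ = 58, remainder 0

[-3; 1, 58]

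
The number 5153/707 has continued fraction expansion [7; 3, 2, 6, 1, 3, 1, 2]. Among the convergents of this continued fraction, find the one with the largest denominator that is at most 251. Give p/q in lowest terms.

a_0 = 7: 7/1  (≤ bound)
a_1 = 3: 22/3  (≤ bound)
a_2 = 2: 51/7  (≤ bound)
a_3 = 6: 328/45  (≤ bound)
a_4 = 1: 379/52  (≤ bound)
a_5 = 3: 1465/201  (≤ bound)
a_6 = 1: 1844/253  (> 251, stop)

1465/201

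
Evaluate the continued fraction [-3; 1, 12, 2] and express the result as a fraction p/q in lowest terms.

a_0 = -3: -3/1
a_1 = 1: -2/1
a_2 = 12: -27/13
a_3 = 2: -56/27

-56/27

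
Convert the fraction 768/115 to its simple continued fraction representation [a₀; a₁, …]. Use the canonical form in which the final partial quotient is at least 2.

Apply division with remainder until the remainder is 0:
768 ÷ 115 → quotient 6, remainder 78
115 ÷ 78 → quotient 1, remainder 37
78 ÷ 37 → quotient 2, remainder 4
37 ÷ 4 → quotient 9, remainder 1
4 ÷ 1 → quotient 4, remainder 0

[6; 1, 2, 9, 4]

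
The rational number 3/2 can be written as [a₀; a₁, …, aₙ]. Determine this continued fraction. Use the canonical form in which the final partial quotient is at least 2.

Run the Euclidean algorithm, recording each quotient:
3 ÷ 2 → quotient 1, remainder 1
2 ÷ 1 → quotient 2, remainder 0

[1; 2]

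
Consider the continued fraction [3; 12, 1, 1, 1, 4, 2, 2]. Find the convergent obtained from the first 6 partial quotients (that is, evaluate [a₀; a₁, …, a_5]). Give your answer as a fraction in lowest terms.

545/177

a_0 = 3: 3/1
a_1 = 12: 37/12
a_2 = 1: 40/13
a_3 = 1: 77/25
a_4 = 1: 117/38
a_5 = 4: 545/177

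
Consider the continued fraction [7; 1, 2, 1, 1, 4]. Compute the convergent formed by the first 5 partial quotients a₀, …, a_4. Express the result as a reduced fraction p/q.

54/7

Start with 1.
1 + 1/(1/1) = 1 + 1/1 = 2/1
2 + 1/(2/1) = 2 + 1/2 = 5/2
1 + 1/(5/2) = 1 + 2/5 = 7/5
7 + 1/(7/5) = 7 + 5/7 = 54/7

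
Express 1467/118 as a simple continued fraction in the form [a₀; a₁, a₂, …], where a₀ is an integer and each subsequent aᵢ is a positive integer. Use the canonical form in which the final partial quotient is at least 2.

[12; 2, 3, 5, 3]

1467 ÷ 118 → quotient 12, remainder 51
118 ÷ 51 → quotient 2, remainder 16
51 ÷ 16 → quotient 3, remainder 3
16 ÷ 3 → quotient 5, remainder 1
3 ÷ 1 → quotient 3, remainder 0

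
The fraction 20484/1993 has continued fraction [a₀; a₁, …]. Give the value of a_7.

3

Repeatedly divide and take the remainder:
20484 = 10·1993 + 554, so a_0 = 10
1993 = 3·554 + 331, so a_1 = 3
554 = 1·331 + 223, so a_2 = 1
331 = 1·223 + 108, so a_3 = 1
223 = 2·108 + 7, so a_4 = 2
108 = 15·7 + 3, so a_5 = 15
7 = 2·3 + 1, so a_6 = 2
3 = 3·1 + 0, so a_7 = 3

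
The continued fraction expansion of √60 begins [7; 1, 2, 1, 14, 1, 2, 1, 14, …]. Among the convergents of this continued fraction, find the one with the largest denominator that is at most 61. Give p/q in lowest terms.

a_0 = 7: 7/1  (≤ bound)
a_1 = 1: 8/1  (≤ bound)
a_2 = 2: 23/3  (≤ bound)
a_3 = 1: 31/4  (≤ bound)
a_4 = 14: 457/59  (≤ bound)
a_5 = 1: 488/63  (> 61, stop)

457/59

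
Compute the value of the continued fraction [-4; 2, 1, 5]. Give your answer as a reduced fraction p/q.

a_0 = -4: -4/1
a_1 = 2: -7/2
a_2 = 1: -11/3
a_3 = 5: -62/17

-62/17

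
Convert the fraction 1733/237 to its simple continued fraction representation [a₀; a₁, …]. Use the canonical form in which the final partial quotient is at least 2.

[7; 3, 4, 1, 14]

Repeatedly divide and take the remainder:
1733 ÷ 237 → quotient 7, remainder 74
237 ÷ 74 → quotient 3, remainder 15
74 ÷ 15 → quotient 4, remainder 14
15 ÷ 14 → quotient 1, remainder 1
14 ÷ 1 → quotient 14, remainder 0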